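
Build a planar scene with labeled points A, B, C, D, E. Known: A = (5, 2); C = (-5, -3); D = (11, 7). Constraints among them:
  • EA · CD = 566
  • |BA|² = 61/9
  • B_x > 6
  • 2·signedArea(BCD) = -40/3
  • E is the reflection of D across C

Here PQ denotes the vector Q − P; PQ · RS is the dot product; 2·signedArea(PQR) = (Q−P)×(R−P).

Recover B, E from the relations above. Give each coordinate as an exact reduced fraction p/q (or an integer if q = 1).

1. B_x = 7  [line -10·x + 16·y + 34/3 = 0 ∩ |BA|² = 61/9]
2. B_y = 11/3  [line -10·x + 16·y + 34/3 = 0 ∩ |BA|² = 61/9]
   → B = (7, 11/3)
3. E_x = -21  [E is the reflection of D across C]
4. E_y = -13  [E is the reflection of D across C]
   → E = (-21, -13)

B = (7, 11/3)
E = (-21, -13)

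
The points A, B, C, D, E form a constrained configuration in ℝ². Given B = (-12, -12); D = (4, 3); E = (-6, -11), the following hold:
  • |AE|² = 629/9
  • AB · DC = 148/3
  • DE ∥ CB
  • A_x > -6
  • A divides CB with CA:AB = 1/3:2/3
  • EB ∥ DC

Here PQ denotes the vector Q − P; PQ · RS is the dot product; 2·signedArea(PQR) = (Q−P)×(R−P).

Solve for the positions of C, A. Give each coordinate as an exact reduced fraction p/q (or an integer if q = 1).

1. C_x = -2  [DE ∥ CB ∩ EB ∥ DC]
2. C_y = 2  [DE ∥ CB ∩ EB ∥ DC]
   → C = (-2, 2)
3. A_x = -16/3  [A divides CB with CA:AB = 1/3:2/3]
4. A_y = -8/3  [A divides CB with CA:AB = 1/3:2/3]
   → A = (-16/3, -8/3)

A = (-16/3, -8/3)
C = (-2, 2)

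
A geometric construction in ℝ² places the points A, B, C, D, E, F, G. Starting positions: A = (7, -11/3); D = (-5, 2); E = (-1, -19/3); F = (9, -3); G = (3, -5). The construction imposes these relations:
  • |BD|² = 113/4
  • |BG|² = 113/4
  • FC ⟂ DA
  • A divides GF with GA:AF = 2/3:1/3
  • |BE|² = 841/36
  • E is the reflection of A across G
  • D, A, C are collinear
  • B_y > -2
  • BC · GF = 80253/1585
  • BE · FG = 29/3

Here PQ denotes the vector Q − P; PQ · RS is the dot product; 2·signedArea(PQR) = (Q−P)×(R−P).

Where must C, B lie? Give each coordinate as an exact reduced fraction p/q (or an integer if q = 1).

B = (-1, -3/2)
C = (13279/1585, -6843/1585)

1. C_x = 13279/1585  [D, A, C are collinear ∩ FC ⟂ DA]
2. C_y = -6843/1585  [D, A, C are collinear ∩ FC ⟂ DA]
   → C = (13279/1585, -6843/1585)
3. B_x = -1  [line -6·x + -2·y + -9 = 0 ∩ |BE|² = 841/36]
4. B_y = -3/2  [line -6·x + -2·y + -9 = 0 ∩ |BE|² = 841/36]
   → B = (-1, -3/2)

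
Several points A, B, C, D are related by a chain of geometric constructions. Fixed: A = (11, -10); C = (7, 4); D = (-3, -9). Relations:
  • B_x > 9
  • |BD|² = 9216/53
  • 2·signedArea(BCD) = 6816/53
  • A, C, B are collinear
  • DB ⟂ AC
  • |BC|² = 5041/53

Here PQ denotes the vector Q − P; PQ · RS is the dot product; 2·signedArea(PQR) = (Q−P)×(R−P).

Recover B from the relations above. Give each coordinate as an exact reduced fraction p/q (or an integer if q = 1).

B = (513/53, -285/53)

1. B_x = 513/53  [A, C, B are collinear ∩ DB ⟂ AC]
2. B_y = -285/53  [A, C, B are collinear ∩ DB ⟂ AC]
   → B = (513/53, -285/53)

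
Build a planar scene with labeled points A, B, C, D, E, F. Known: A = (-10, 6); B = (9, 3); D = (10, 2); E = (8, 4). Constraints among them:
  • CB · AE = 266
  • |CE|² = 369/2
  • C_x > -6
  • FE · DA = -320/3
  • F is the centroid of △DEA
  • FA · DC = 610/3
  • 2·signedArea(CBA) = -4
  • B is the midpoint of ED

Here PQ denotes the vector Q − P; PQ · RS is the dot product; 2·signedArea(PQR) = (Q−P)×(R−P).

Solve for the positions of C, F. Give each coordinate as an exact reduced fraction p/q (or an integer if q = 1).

C = (-11/2, 11/2)
F = (8/3, 4)

1. C_x = -11/2  [CB · AE = 266 ∩ 2·signedArea(CBA) = -4]
2. C_y = 11/2  [CB · AE = 266 ∩ 2·signedArea(CBA) = -4]
   → C = (-11/2, 11/2)
3. F_x = 8/3  [F is the centroid of △DEA]
4. F_y = 4  [F is the centroid of △DEA]
   → F = (8/3, 4)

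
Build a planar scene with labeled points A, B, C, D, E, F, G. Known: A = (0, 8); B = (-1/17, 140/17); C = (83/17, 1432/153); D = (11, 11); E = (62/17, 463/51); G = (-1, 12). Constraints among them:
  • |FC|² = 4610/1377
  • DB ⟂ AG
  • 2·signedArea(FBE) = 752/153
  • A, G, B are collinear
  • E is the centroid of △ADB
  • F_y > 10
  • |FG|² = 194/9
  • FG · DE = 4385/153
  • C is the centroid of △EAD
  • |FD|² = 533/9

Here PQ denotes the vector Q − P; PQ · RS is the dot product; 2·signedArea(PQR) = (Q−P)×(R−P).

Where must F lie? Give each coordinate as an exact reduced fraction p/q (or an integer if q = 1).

1. F_x = 10/3  [FG · DE = 4385/153 ∩ 2·signedArea(FBE) = 752/153]
2. F_y = 31/3  [FG · DE = 4385/153 ∩ 2·signedArea(FBE) = 752/153]
   → F = (10/3, 31/3)

F = (10/3, 31/3)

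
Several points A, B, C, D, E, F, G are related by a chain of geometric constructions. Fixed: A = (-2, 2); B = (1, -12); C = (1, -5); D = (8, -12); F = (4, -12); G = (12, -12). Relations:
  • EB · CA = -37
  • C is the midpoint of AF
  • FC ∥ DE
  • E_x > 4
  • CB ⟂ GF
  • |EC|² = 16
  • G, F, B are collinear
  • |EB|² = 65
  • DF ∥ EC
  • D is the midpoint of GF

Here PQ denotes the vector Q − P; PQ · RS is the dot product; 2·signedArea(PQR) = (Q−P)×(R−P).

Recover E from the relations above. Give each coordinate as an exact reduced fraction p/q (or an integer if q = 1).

E = (5, -5)

1. E_x = 5  [DF ∥ EC ∩ FC ∥ DE]
2. E_y = -5  [DF ∥ EC ∩ FC ∥ DE]
   → E = (5, -5)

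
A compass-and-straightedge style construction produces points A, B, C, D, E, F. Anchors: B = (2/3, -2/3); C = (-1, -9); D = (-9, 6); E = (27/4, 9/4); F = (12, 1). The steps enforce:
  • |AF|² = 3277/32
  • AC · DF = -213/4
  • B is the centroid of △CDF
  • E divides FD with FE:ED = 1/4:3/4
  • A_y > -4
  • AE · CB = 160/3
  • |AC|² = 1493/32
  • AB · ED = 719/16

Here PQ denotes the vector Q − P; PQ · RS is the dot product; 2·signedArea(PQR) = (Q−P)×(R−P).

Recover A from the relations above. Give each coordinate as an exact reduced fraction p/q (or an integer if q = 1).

A = (23/8, -27/8)

1. A_x = 23/8  [AE · CB = 160/3 ∩ AC · DF = -213/4]
2. A_y = -27/8  [AE · CB = 160/3 ∩ AC · DF = -213/4]
   → A = (23/8, -27/8)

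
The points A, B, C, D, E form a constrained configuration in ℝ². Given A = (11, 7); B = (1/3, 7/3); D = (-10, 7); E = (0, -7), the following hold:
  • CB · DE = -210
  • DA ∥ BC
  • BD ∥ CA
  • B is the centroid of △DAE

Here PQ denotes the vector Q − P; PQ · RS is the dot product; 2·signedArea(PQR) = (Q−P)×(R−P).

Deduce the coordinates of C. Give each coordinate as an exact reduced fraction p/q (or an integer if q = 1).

C = (64/3, 7/3)

1. C_x = 64/3  [BD ∥ CA ∩ DA ∥ BC]
2. C_y = 7/3  [BD ∥ CA ∩ DA ∥ BC]
   → C = (64/3, 7/3)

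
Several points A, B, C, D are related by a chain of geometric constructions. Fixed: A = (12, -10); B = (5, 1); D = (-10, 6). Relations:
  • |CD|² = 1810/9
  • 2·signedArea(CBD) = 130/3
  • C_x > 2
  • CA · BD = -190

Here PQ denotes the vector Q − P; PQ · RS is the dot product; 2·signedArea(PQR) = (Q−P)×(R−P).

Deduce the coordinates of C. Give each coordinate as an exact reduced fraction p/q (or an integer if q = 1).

1. C_x = 7/3  [CA · BD = -190 ∩ 2·signedArea(CBD) = 130/3]
2. C_y = -1  [CA · BD = -190 ∩ 2·signedArea(CBD) = 130/3]
   → C = (7/3, -1)

C = (7/3, -1)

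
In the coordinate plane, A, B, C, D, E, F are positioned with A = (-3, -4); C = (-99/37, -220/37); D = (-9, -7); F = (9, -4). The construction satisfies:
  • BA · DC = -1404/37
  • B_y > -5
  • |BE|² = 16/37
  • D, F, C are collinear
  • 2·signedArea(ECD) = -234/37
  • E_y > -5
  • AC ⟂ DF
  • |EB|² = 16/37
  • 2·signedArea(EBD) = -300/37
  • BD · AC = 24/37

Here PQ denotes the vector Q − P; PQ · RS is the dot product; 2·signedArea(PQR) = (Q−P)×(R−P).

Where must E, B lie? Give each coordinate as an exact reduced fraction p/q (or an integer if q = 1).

B = (115/37, -172/37)
E = (3, -4)

1. B_x = 115/37  [BA · DC = -1404/37 ∩ BD · AC = 24/37]
2. B_y = -172/37  [BA · DC = -1404/37 ∩ BD · AC = 24/37]
   → B = (115/37, -172/37)
3. E_x = 3  [2·signedArea(EBD) = -300/37 ∩ 2·signedArea(ECD) = -234/37]
4. E_y = -4  [2·signedArea(EBD) = -300/37 ∩ 2·signedArea(ECD) = -234/37]
   → E = (3, -4)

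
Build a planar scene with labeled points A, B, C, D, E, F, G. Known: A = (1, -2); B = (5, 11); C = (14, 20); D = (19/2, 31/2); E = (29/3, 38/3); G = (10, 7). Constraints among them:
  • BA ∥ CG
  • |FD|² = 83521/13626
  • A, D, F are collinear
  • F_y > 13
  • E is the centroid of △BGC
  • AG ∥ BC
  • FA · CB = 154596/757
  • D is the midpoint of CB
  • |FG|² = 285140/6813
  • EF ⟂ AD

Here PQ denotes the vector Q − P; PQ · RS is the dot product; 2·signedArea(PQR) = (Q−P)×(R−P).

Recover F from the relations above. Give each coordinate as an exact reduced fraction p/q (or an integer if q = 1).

1. F_x = 19118/2271  [A, D, F are collinear ∩ EF ⟂ AD]
2. F_y = 30143/2271  [A, D, F are collinear ∩ EF ⟂ AD]
   → F = (19118/2271, 30143/2271)

F = (19118/2271, 30143/2271)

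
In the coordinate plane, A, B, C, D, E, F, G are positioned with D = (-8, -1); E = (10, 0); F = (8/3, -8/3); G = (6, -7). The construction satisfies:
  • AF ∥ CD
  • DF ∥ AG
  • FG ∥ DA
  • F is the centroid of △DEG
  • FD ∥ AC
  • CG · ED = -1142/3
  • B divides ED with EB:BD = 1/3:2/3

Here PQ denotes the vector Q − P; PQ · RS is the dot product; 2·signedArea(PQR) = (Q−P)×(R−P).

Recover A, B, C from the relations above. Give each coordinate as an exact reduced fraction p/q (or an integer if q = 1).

A = (-14/3, -16/3)
B = (4, -1/3)
C = (-46/3, -11/3)

1. A_x = -14/3  [DF ∥ AG ∩ FG ∥ DA]
2. A_y = -16/3  [DF ∥ AG ∩ FG ∥ DA]
   → A = (-14/3, -16/3)
3. B_x = 4  [B divides ED with EB:BD = 1/3:2/3]
4. B_y = -1/3  [B divides ED with EB:BD = 1/3:2/3]
   → B = (4, -1/3)
5. C_x = -46/3  [AF ∥ CD ∩ FD ∥ AC]
6. C_y = -11/3  [AF ∥ CD ∩ FD ∥ AC]
   → C = (-46/3, -11/3)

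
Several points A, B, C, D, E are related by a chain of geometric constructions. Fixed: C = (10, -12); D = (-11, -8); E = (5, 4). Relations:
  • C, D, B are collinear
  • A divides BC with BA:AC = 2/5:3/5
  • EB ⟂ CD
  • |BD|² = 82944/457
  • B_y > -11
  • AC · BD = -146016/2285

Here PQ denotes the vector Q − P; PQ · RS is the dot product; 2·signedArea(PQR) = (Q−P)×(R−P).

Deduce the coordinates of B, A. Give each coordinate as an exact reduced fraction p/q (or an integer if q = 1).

A = (12203/2285, -25392/2285)
B = (1021/457, -4808/457)

1. B_x = 1021/457  [C, D, B are collinear ∩ EB ⟂ CD]
2. B_y = -4808/457  [C, D, B are collinear ∩ EB ⟂ CD]
   → B = (1021/457, -4808/457)
3. A_x = 12203/2285  [A divides BC with BA:AC = 2/5:3/5]
4. A_y = -25392/2285  [A divides BC with BA:AC = 2/5:3/5]
   → A = (12203/2285, -25392/2285)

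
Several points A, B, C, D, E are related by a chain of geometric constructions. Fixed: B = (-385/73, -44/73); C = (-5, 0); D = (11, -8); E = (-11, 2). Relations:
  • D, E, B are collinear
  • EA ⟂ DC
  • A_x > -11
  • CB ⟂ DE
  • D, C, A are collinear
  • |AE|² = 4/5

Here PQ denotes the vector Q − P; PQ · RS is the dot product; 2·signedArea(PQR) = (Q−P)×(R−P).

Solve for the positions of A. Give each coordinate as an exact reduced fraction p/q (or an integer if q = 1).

A = (-53/5, 14/5)

1. A_x = -53/5  [D, C, A are collinear ∩ EA ⟂ DC]
2. A_y = 14/5  [D, C, A are collinear ∩ EA ⟂ DC]
   → A = (-53/5, 14/5)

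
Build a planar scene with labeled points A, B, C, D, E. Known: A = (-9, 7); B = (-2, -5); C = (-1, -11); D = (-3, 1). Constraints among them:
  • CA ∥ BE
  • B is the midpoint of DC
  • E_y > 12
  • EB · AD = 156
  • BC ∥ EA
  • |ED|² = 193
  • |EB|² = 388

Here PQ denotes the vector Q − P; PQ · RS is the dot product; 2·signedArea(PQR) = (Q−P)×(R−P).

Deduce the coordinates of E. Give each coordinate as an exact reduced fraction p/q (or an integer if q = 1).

E = (-10, 13)

1. E_x = -10  [BC ∥ EA ∩ CA ∥ BE]
2. E_y = 13  [BC ∥ EA ∩ CA ∥ BE]
   → E = (-10, 13)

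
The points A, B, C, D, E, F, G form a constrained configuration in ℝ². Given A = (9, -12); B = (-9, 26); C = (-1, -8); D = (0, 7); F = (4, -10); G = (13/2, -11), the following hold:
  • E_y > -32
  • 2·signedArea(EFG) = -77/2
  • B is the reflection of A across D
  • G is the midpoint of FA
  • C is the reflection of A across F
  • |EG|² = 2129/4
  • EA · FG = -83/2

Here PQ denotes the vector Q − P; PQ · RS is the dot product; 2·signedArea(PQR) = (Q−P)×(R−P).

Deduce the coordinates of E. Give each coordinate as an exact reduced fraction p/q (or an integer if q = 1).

E = (18, -31)

1. E_x = 18  [EA · FG = -83/2 ∩ 2·signedArea(EFG) = -77/2]
2. E_y = -31  [EA · FG = -83/2 ∩ 2·signedArea(EFG) = -77/2]
   → E = (18, -31)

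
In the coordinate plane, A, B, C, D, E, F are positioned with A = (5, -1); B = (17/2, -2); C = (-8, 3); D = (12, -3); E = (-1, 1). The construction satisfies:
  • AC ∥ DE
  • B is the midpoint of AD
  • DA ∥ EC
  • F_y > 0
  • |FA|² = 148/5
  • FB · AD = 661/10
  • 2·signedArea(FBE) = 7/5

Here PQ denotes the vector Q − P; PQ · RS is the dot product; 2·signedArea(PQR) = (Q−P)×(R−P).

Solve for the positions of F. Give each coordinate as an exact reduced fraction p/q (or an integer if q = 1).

F = (-1/5, 3/5)

1. F_x = -1/5  [2·signedArea(FBE) = 7/5 ∩ FB · AD = 661/10]
2. F_y = 3/5  [2·signedArea(FBE) = 7/5 ∩ FB · AD = 661/10]
   → F = (-1/5, 3/5)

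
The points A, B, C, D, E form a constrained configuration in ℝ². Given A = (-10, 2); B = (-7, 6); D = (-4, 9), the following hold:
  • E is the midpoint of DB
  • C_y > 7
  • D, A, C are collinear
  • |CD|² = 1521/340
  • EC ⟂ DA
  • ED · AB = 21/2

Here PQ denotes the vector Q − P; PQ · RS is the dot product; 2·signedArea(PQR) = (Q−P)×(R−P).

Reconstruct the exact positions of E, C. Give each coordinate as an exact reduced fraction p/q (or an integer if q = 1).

1. E_x = -11/2  [E is the midpoint of DB]
2. E_y = 15/2  [E is the midpoint of DB]
   → E = (-11/2, 15/2)
3. C_x = -457/85  [D, A, C are collinear ∩ EC ⟂ DA]
4. C_y = 1257/170  [D, A, C are collinear ∩ EC ⟂ DA]
   → C = (-457/85, 1257/170)

C = (-457/85, 1257/170)
E = (-11/2, 15/2)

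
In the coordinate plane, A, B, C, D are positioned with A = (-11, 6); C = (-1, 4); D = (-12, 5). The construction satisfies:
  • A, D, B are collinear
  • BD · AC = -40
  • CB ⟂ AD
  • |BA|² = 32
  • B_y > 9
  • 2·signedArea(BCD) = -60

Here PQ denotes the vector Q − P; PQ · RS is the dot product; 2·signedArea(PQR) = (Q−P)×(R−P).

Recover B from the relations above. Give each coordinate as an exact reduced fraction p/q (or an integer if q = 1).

B = (-7, 10)

1. B_x = -7  [A, D, B are collinear ∩ CB ⟂ AD]
2. B_y = 10  [A, D, B are collinear ∩ CB ⟂ AD]
   → B = (-7, 10)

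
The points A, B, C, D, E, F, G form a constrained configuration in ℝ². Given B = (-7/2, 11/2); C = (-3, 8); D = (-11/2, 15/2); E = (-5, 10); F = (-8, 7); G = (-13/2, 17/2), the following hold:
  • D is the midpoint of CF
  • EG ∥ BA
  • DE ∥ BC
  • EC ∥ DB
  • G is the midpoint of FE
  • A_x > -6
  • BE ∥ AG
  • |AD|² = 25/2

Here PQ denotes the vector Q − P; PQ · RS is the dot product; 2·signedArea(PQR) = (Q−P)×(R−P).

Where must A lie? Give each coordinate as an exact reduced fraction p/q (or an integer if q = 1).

1. A_x = -5  [BE ∥ AG ∩ EG ∥ BA]
2. A_y = 4  [BE ∥ AG ∩ EG ∥ BA]
   → A = (-5, 4)

A = (-5, 4)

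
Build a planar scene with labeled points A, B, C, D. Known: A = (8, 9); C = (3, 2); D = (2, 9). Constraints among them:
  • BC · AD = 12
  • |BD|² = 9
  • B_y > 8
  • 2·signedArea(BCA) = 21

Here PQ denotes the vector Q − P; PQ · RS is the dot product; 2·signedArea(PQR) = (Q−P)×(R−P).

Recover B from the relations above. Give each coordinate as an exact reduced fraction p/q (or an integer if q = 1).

B = (5, 9)

1. B_x = 5  [BC · AD = 12 ∩ 2·signedArea(BCA) = 21]
2. B_y = 9  [BC · AD = 12 ∩ 2·signedArea(BCA) = 21]
   → B = (5, 9)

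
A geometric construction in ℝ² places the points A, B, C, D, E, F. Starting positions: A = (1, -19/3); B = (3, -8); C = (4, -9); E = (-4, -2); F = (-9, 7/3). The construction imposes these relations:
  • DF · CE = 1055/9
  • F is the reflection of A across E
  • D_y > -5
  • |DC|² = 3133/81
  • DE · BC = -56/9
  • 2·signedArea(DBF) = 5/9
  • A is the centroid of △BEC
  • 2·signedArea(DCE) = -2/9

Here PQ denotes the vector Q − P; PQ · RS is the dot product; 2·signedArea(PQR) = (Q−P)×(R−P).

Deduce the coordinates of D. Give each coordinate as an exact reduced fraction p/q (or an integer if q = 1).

1. D_x = -2/3  [2·signedArea(DCE) = -2/9 ∩ DF · CE = 1055/9]
2. D_y = -44/9  [2·signedArea(DCE) = -2/9 ∩ DF · CE = 1055/9]
   → D = (-2/3, -44/9)

D = (-2/3, -44/9)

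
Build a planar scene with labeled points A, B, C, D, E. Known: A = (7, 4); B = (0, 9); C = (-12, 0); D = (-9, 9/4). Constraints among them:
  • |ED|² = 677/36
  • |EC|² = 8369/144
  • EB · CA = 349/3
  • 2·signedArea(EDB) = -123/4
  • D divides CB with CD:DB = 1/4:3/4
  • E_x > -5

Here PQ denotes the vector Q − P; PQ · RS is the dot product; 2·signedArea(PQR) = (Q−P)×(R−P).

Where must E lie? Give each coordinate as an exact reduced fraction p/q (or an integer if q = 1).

1. E_x = -14/3  [EB · CA = 349/3 ∩ 2·signedArea(EDB) = -123/4]
2. E_y = 25/12  [EB · CA = 349/3 ∩ 2·signedArea(EDB) = -123/4]
   → E = (-14/3, 25/12)

E = (-14/3, 25/12)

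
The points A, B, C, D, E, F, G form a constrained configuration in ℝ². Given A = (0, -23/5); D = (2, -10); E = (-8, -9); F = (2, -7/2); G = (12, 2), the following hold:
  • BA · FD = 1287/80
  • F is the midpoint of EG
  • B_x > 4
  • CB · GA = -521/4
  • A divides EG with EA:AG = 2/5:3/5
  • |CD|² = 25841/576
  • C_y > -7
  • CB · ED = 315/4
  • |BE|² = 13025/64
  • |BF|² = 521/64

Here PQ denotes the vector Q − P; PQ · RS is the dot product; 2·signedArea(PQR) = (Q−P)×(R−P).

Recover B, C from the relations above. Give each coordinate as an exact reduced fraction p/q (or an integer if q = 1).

1. B_y = -17/8  [BA · FD = 1287/80]
2. B_x = 9/2  [|BF|² = 521/64]
   → B = (9/2, -17/8)
3. C_x = -23/6  [CB · GA = -521/4 ∩ CB · ED = 315/4]
4. C_y = -161/24  [CB · GA = -521/4 ∩ CB · ED = 315/4]
   → C = (-23/6, -161/24)

B = (9/2, -17/8)
C = (-23/6, -161/24)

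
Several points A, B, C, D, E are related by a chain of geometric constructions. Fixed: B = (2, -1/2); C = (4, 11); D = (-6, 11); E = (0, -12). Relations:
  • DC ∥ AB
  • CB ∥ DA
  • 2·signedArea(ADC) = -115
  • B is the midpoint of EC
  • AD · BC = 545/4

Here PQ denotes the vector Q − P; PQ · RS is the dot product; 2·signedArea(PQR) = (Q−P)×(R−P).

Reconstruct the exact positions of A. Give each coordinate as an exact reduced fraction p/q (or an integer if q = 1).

A = (-8, -1/2)

1. A_x = -8  [DC ∥ AB ∩ CB ∥ DA]
2. A_y = -1/2  [DC ∥ AB ∩ CB ∥ DA]
   → A = (-8, -1/2)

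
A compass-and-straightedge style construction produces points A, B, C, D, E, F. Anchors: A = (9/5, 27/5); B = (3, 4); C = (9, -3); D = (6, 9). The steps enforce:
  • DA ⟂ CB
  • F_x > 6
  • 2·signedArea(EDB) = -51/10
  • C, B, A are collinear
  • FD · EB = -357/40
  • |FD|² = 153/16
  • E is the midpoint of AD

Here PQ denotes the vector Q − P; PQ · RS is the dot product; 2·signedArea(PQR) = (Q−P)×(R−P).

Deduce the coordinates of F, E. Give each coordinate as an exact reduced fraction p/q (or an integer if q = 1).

E = (39/10, 36/5)
F = (27/4, 6)

1. E_x = 39/10  [E is the midpoint of AD]
2. E_y = 36/5  [E is the midpoint of AD]
   → E = (39/10, 36/5)
3. F_x = 27/4  [line 9/10·x + 16/5·y + -1011/40 = 0 ∩ |FD|² = 153/16]
4. F_y = 6  [line 9/10·x + 16/5·y + -1011/40 = 0 ∩ |FD|² = 153/16]
   → F = (27/4, 6)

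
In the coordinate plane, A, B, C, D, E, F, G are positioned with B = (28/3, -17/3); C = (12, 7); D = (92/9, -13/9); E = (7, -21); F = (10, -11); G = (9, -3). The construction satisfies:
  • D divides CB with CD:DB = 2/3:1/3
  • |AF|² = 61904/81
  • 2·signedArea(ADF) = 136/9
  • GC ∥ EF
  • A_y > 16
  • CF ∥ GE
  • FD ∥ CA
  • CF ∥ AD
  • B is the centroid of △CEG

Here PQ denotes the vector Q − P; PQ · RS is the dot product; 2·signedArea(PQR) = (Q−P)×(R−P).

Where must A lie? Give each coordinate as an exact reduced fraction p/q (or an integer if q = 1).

1. A_x = 110/9  [CF ∥ AD ∩ FD ∥ CA]
2. A_y = 149/9  [CF ∥ AD ∩ FD ∥ CA]
   → A = (110/9, 149/9)

A = (110/9, 149/9)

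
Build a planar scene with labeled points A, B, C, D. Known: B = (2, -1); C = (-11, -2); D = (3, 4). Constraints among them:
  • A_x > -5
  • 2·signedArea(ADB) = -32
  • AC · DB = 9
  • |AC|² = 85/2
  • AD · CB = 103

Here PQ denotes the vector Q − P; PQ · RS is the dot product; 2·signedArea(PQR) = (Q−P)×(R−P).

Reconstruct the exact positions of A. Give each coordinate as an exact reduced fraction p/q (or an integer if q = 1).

A = (-9/2, -3/2)

1. A_x = -9/2  [AC · DB = 9 ∩ AD · CB = 103]
2. A_y = -3/2  [AC · DB = 9 ∩ AD · CB = 103]
   → A = (-9/2, -3/2)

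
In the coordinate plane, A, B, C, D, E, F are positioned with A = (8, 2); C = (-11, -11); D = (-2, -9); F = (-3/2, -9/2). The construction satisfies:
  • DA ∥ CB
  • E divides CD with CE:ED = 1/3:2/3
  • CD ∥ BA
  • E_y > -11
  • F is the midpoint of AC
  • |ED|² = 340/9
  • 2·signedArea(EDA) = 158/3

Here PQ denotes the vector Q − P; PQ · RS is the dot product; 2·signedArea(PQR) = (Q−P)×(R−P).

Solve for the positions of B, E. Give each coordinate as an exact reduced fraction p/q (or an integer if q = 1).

1. B_x = -1  [CD ∥ BA ∩ DA ∥ CB]
2. B_y = 0  [CD ∥ BA ∩ DA ∥ CB]
   → B = (-1, 0)
3. E_x = -8  [E divides CD with CE:ED = 1/3:2/3]
4. E_y = -31/3  [E divides CD with CE:ED = 1/3:2/3]
   → E = (-8, -31/3)

B = (-1, 0)
E = (-8, -31/3)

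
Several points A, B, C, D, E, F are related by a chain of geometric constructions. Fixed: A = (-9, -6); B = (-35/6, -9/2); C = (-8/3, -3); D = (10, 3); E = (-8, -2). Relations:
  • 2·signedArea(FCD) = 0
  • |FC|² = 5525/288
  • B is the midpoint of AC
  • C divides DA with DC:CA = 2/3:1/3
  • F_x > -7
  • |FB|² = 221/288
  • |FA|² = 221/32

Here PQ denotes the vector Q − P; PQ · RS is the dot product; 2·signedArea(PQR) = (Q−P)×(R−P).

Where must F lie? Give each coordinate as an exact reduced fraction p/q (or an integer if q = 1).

F = (-53/8, -39/8)

1. F_x = -53/8  [line -6·x + 38/3·y + 22 = 0 ∩ |FA|² = 221/32]
2. F_y = -39/8  [line -6·x + 38/3·y + 22 = 0 ∩ |FA|² = 221/32]
   → F = (-53/8, -39/8)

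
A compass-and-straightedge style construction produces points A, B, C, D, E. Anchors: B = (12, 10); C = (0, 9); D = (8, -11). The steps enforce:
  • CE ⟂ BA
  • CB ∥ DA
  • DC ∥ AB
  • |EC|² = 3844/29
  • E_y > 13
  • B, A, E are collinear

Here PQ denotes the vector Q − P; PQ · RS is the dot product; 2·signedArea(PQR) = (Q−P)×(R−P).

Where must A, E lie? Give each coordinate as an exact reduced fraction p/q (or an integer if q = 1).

A = (20, -10)
E = (310/29, 385/29)

1. A_x = 20  [DC ∥ AB ∩ CB ∥ DA]
2. A_y = -10  [DC ∥ AB ∩ CB ∥ DA]
   → A = (20, -10)
3. E_x = 310/29  [B, A, E are collinear ∩ CE ⟂ BA]
4. E_y = 385/29  [B, A, E are collinear ∩ CE ⟂ BA]
   → E = (310/29, 385/29)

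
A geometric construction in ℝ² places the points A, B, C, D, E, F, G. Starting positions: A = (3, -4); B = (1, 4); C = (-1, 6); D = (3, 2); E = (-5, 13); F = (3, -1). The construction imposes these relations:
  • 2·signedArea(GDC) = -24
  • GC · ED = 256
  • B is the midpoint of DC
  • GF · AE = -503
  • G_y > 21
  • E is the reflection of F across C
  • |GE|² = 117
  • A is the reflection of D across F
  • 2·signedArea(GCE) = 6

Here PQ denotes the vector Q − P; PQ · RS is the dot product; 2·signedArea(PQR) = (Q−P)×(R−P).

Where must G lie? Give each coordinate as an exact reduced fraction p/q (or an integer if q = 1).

1. G_x = -11  [2·signedArea(GDC) = -24 ∩ GF · AE = -503]
2. G_y = 22  [2·signedArea(GDC) = -24 ∩ GF · AE = -503]
   → G = (-11, 22)

G = (-11, 22)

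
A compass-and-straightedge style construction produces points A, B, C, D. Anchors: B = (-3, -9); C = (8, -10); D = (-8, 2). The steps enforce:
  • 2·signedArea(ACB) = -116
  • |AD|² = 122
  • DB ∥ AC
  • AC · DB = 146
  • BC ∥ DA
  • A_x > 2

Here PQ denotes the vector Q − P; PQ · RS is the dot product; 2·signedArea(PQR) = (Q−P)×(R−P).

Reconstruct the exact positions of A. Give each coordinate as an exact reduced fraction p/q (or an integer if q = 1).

A = (3, 1)

1. A_x = 3  [DB ∥ AC ∩ BC ∥ DA]
2. A_y = 1  [DB ∥ AC ∩ BC ∥ DA]
   → A = (3, 1)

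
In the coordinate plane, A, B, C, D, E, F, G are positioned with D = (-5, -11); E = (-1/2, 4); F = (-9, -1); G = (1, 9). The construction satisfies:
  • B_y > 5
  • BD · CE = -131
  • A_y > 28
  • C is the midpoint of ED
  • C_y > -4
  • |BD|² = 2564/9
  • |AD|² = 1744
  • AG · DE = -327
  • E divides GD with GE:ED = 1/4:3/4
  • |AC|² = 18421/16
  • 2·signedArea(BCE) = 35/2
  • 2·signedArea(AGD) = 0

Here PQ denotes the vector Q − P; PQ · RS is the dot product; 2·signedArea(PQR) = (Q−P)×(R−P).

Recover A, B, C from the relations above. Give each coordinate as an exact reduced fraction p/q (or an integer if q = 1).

A = (7, 29)
B = (-7/3, 17/3)
C = (-11/4, -7/2)

1. A_x = 7  [2·signedArea(AGD) = 0 ∩ AG · DE = -327]
2. A_y = 29  [2·signedArea(AGD) = 0 ∩ AG · DE = -327]
   → A = (7, 29)
3. C_x = -11/4  [C is the midpoint of ED]
4. C_y = -7/2  [C is the midpoint of ED]
   → C = (-11/4, -7/2)
5. B_x = -7/3  [2·signedArea(BCE) = 35/2 ∩ BD · CE = -131]
6. B_y = 17/3  [2·signedArea(BCE) = 35/2 ∩ BD · CE = -131]
   → B = (-7/3, 17/3)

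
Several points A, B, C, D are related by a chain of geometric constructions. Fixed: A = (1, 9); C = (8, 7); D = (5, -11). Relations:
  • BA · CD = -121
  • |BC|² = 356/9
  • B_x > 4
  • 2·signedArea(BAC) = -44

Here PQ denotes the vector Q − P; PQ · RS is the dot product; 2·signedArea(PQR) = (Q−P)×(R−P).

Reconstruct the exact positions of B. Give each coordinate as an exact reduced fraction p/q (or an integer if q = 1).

1. B_x = 14/3  [2·signedArea(BAC) = -44 ∩ BA · CD = -121]
2. B_y = 5/3  [2·signedArea(BAC) = -44 ∩ BA · CD = -121]
   → B = (14/3, 5/3)

B = (14/3, 5/3)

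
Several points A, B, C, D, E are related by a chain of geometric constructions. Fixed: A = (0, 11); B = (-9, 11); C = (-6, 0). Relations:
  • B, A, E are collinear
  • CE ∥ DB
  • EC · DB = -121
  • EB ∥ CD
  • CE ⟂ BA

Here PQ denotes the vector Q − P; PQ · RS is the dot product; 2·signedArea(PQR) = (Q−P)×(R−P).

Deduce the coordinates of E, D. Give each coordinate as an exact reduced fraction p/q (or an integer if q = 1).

D = (-9, 0)
E = (-6, 11)

1. E_x = -6  [B, A, E are collinear ∩ CE ⟂ BA]
2. E_y = 11  [B, A, E are collinear ∩ CE ⟂ BA]
   → E = (-6, 11)
3. D_x = -9  [CE ∥ DB ∩ EB ∥ CD]
4. D_y = 0  [CE ∥ DB ∩ EB ∥ CD]
   → D = (-9, 0)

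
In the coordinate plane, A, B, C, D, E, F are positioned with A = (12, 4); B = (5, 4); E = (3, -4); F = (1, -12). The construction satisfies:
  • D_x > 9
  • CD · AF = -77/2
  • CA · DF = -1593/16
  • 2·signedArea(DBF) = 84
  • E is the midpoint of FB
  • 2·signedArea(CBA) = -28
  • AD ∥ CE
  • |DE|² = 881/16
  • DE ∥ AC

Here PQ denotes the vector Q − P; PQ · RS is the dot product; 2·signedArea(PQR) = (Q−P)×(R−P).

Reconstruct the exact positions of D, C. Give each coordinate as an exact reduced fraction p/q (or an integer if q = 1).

1. D_x = 37/4  [line 16·x + -4·y + -148 = 0 ∩ |DE|² = 881/16]
2. D_y = 0  [line 16·x + -4·y + -148 = 0 ∩ |DE|² = 881/16]
   → D = (37/4, 0)
3. C_x = 23/4  [AD ∥ CE ∩ DE ∥ AC]
4. C_y = 0  [AD ∥ CE ∩ DE ∥ AC]
   → C = (23/4, 0)

C = (23/4, 0)
D = (37/4, 0)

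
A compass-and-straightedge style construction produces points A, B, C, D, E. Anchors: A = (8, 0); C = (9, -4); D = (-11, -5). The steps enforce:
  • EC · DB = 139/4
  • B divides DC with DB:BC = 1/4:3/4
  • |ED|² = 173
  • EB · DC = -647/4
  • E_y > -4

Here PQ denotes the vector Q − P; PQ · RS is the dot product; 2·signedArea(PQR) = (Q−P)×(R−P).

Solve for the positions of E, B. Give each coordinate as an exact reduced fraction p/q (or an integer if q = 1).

1. B_x = -6  [B divides DC with DB:BC = 1/4:3/4]
2. B_y = -19/4  [B divides DC with DB:BC = 1/4:3/4]
   → B = (-6, -19/4)
3. E_x = 2  [line -5·x + -1/4·y + 37/4 = 0 ∩ |ED|² = 173]
4. E_y = -3  [line -5·x + -1/4·y + 37/4 = 0 ∩ |ED|² = 173]
   → E = (2, -3)

B = (-6, -19/4)
E = (2, -3)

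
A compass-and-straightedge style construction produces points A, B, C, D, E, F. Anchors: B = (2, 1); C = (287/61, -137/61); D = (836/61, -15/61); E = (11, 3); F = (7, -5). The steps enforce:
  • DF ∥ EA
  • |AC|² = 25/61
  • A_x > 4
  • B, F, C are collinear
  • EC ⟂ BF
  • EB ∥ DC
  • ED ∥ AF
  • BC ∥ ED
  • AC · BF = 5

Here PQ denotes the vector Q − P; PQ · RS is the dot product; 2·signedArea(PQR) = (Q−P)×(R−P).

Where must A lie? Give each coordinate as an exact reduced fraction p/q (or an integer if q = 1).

1. A_x = 262/61  [ED ∥ AF ∩ DF ∥ EA]
2. A_y = -107/61  [ED ∥ AF ∩ DF ∥ EA]
   → A = (262/61, -107/61)

A = (262/61, -107/61)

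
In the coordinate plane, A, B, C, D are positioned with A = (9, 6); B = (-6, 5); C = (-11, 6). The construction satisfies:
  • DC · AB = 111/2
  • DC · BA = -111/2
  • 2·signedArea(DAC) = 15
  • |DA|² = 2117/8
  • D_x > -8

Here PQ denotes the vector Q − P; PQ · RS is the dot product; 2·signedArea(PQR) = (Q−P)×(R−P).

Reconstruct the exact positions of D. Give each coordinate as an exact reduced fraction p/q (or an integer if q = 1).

D = (-29/4, 21/4)

1. D_x = -29/4  [DC · BA = -111/2 ∩ 2·signedArea(DAC) = 15]
2. D_y = 21/4  [DC · BA = -111/2 ∩ 2·signedArea(DAC) = 15]
   → D = (-29/4, 21/4)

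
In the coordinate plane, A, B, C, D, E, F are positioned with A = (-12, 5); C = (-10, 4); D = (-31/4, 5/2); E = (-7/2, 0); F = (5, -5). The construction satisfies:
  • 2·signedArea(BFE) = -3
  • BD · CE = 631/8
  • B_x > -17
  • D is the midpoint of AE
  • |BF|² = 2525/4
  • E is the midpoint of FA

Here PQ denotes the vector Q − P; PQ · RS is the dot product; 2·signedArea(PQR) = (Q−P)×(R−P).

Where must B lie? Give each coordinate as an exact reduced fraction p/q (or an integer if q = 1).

B = (-33/2, 8)

1. B_x = -33/2  [2·signedArea(BFE) = -3 ∩ BD · CE = 631/8]
2. B_y = 8  [2·signedArea(BFE) = -3 ∩ BD · CE = 631/8]
   → B = (-33/2, 8)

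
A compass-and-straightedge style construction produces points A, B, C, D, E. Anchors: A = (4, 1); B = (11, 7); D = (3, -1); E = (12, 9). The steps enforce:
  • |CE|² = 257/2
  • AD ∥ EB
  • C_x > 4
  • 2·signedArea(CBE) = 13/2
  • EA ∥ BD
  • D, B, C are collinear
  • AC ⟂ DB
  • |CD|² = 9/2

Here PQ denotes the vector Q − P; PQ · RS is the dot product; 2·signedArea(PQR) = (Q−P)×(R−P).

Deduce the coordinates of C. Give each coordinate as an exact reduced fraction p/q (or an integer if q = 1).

1. C_x = 9/2  [D, B, C are collinear ∩ AC ⟂ DB]
2. C_y = 1/2  [D, B, C are collinear ∩ AC ⟂ DB]
   → C = (9/2, 1/2)

C = (9/2, 1/2)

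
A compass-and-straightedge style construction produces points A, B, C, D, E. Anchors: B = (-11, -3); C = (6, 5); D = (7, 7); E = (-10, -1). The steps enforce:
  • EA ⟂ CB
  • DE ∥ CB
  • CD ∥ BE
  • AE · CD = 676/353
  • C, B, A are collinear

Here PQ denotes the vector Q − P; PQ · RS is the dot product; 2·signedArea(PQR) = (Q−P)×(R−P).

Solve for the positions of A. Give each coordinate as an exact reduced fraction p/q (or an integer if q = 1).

1. A_x = -3322/353  [C, B, A are collinear ∩ EA ⟂ CB]
2. A_y = -795/353  [C, B, A are collinear ∩ EA ⟂ CB]
   → A = (-3322/353, -795/353)

A = (-3322/353, -795/353)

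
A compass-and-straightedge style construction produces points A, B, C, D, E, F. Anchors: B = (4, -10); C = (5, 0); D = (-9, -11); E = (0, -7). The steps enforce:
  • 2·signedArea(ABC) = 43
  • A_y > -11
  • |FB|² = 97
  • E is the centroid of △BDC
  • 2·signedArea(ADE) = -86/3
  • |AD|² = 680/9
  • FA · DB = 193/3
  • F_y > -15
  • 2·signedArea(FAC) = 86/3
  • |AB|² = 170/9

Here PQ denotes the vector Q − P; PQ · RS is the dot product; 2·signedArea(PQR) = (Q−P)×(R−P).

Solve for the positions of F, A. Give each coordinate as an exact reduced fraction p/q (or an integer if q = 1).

A = (-1/3, -31/3)
F = (-5, -14)

1. A_x = -1/3  [2·signedArea(ABC) = 43 ∩ 2·signedArea(ADE) = -86/3]
2. A_y = -31/3  [2·signedArea(ABC) = 43 ∩ 2·signedArea(ADE) = -86/3]
   → A = (-1/3, -31/3)
3. F_x = -5  [FA · DB = 193/3 ∩ 2·signedArea(FAC) = 86/3]
4. F_y = -14  [FA · DB = 193/3 ∩ 2·signedArea(FAC) = 86/3]
   → F = (-5, -14)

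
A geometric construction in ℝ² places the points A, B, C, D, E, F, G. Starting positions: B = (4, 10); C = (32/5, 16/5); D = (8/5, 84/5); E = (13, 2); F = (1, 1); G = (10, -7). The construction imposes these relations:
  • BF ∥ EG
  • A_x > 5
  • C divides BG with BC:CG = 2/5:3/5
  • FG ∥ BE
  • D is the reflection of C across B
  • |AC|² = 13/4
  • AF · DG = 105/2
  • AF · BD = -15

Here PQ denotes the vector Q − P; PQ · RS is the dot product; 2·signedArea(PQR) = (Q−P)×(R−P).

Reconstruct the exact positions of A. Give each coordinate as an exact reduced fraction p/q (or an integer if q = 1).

1. A_x = 29/5  [line -42/5·x + 119/5·y + -679/10 = 0 ∩ |AC|² = 13/4]
2. A_y = 49/10  [line -42/5·x + 119/5·y + -679/10 = 0 ∩ |AC|² = 13/4]
   → A = (29/5, 49/10)

A = (29/5, 49/10)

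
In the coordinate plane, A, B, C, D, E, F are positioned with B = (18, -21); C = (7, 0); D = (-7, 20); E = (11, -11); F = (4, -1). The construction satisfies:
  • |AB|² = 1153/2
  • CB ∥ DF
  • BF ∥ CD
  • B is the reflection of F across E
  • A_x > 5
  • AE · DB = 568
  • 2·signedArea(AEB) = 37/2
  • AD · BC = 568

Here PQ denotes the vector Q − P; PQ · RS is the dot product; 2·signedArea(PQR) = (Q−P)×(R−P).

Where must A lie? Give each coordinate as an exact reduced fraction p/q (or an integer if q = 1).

1. A_x = 11/2  [2·signedArea(AEB) = 37/2 ∩ AE · DB = 568]
2. A_y = -1/2  [2·signedArea(AEB) = 37/2 ∩ AE · DB = 568]
   → A = (11/2, -1/2)

A = (11/2, -1/2)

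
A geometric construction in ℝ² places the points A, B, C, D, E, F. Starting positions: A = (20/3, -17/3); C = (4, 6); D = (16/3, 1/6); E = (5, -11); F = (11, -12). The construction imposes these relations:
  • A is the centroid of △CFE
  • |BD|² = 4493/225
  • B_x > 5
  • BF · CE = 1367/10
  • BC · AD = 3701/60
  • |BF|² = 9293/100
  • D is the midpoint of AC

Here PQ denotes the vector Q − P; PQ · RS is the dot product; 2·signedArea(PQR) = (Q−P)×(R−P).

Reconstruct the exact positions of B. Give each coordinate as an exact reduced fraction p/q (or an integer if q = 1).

B = (26/5, -43/10)

1. B_x = 26/5  [BF · CE = 1367/10 ∩ BC · AD = 3701/60]
2. B_y = -43/10  [BF · CE = 1367/10 ∩ BC · AD = 3701/60]
   → B = (26/5, -43/10)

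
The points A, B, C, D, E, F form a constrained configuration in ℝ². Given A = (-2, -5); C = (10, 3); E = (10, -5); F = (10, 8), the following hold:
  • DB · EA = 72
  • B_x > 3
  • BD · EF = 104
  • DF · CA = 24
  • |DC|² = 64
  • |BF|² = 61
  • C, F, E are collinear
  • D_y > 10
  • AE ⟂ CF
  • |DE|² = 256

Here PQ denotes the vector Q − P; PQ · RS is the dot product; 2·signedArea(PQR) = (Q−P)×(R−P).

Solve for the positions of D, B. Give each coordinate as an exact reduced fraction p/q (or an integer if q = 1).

1. D_x = 10  [line 12·x + 8·y + -208 = 0 ∩ |DE|² = 256]
2. D_y = 11  [line 12·x + 8·y + -208 = 0 ∩ |DE|² = 256]
   → D = (10, 11)
3. B_x = 4  [BD · EF = 104 ∩ DB · EA = 72]
4. B_y = 3  [BD · EF = 104 ∩ DB · EA = 72]
   → B = (4, 3)

B = (4, 3)
D = (10, 11)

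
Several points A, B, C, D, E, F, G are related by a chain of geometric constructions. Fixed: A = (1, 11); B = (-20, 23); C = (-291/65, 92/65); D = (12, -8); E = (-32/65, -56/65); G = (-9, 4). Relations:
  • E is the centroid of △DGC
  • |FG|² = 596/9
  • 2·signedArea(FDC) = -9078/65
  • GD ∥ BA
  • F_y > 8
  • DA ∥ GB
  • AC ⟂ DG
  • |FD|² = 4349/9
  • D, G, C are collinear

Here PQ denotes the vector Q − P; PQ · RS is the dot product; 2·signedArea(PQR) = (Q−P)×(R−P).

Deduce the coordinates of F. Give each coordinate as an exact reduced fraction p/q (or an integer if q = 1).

1. F_x = -7/3  [line -612/65·x + -1071/65·y + 7854/65 = 0 ∩ |FD|² = 4349/9]
2. F_y = 26/3  [line -612/65·x + -1071/65·y + 7854/65 = 0 ∩ |FD|² = 4349/9]
   → F = (-7/3, 26/3)

F = (-7/3, 26/3)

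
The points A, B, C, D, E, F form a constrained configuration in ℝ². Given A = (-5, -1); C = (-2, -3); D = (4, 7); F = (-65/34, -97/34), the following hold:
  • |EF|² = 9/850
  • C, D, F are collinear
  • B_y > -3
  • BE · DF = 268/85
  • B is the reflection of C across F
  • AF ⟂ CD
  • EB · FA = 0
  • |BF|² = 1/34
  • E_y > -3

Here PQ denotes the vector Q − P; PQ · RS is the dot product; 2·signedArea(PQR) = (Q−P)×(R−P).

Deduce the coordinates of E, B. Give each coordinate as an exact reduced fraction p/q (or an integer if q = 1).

B = (-31/17, -46/17)
E = (-167/85, -50/17)

1. B_x = -31/17  [B is the reflection of C across F]
2. B_y = -46/17  [B is the reflection of C across F]
   → B = (-31/17, -46/17)
3. E_x = -167/85  [EB · FA = 0 ∩ BE · DF = 268/85]
4. E_y = -50/17  [EB · FA = 0 ∩ BE · DF = 268/85]
   → E = (-167/85, -50/17)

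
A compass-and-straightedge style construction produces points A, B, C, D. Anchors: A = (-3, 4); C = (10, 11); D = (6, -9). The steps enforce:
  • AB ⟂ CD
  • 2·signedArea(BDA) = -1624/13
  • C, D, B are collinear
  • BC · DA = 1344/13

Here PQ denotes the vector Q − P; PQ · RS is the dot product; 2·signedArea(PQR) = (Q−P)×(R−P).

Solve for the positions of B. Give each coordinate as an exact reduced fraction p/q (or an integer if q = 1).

1. B_x = 106/13  [C, D, B are collinear ∩ AB ⟂ CD]
2. B_y = 23/13  [C, D, B are collinear ∩ AB ⟂ CD]
   → B = (106/13, 23/13)

B = (106/13, 23/13)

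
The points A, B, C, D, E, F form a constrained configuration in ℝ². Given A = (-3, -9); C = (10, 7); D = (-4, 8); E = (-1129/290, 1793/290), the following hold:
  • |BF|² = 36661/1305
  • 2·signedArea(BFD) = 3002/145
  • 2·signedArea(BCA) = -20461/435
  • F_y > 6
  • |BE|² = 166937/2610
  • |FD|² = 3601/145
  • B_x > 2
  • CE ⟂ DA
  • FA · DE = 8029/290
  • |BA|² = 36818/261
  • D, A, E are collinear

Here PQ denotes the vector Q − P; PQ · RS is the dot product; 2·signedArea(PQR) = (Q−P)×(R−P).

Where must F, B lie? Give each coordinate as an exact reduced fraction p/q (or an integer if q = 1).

1. F_x = 107/145  [line -31/290·x + 527/290·y + -3379/290 = 0 ∩ |FD|² = 3601/145]
2. F_y = 936/145  [line -31/290·x + 527/290·y + -3379/290 = 0 ∩ |FD|² = 3601/145]
   → F = (107/145, 936/145)
3. B_x = 374/145  [2·signedArea(BFD) = 3002/145 ∩ 2·signedArea(BCA) = -20461/435]
4. B_y = 646/435  [2·signedArea(BFD) = 3002/145 ∩ 2·signedArea(BCA) = -20461/435]
   → B = (374/145, 646/435)

B = (374/145, 646/435)
F = (107/145, 936/145)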